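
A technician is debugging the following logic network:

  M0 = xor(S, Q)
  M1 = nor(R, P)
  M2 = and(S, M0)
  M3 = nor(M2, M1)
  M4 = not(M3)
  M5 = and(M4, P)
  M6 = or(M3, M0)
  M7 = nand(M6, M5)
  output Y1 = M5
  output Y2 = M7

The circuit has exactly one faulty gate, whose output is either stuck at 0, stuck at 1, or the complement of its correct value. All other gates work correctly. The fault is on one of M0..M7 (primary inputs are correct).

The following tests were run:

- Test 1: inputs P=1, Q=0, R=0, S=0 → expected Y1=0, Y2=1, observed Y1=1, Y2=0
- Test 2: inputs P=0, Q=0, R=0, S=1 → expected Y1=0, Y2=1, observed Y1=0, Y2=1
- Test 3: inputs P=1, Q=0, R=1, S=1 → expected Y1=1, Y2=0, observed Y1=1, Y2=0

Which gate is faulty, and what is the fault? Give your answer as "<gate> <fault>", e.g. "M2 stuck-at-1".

M4 stuck-at-1

Fault-free values for test 1 (P=1, Q=0, R=0, S=0): M0=0, M1=0, M2=0, M3=1, M4=0, M5=0, M6=1, M7=1, giving Y1=0, Y2=1. Observed Y1=1, Y2=0.
Test 1: faults giving observed Y1=1, Y2=0 are {M4 stuck-at-1, M4 inverted output, M5 stuck-at-1, M5 inverted output}.
Test 2 (P=0, Q=0, R=0, S=1): fault-free M0=1, M1=1, M2=1, M3=0, M4=1, M5=0, M6=1, M7=1 → Y1=0, Y2=1; observed Y1=0, Y2=1. Eliminates M5 stuck-at-1, M5 inverted output.
Test 3 (P=1, Q=0, R=1, S=1): fault-free M0=1, M1=0, M2=1, M3=0, M4=1, M5=1, M6=1, M7=0 → Y1=1, Y2=0; observed Y1=1, Y2=0. Eliminates M4 inverted output.
Only M4 stuck-at-1 is consistent with every test.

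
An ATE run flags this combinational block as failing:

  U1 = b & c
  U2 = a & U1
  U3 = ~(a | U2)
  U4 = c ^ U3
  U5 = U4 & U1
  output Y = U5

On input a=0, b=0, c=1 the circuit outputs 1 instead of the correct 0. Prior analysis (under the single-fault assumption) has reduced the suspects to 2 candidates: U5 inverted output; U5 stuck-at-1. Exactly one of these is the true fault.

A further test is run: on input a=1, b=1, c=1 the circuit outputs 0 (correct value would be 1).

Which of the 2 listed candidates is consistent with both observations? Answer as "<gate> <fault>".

U5 inverted output

Evaluate each candidate on input a=1, b=1, c=1:
  U5 inverted output: U1=1, U2=1, U3=0, U4=1, U5=0 [inverted output] → 0 — matches
  U5 stuck-at-1: U1=1, U2=1, U3=0, U4=1, U5=1 [stuck-at-1] → 1 — eliminated
Only U5 inverted output reproduces the observed 0.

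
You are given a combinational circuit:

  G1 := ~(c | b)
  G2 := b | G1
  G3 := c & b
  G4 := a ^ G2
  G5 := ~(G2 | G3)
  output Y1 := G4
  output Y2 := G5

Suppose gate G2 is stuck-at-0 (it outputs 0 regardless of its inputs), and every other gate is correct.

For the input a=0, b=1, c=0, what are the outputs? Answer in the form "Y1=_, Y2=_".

Y1=0, Y2=1

Propagate with G2 forced: G1=0, G2=0 [stuck-at-0], G3=0, G4=0, G5=1.
So the outputs are Y1=0, Y2=1. (Without the fault they would be Y1=1, Y2=0.)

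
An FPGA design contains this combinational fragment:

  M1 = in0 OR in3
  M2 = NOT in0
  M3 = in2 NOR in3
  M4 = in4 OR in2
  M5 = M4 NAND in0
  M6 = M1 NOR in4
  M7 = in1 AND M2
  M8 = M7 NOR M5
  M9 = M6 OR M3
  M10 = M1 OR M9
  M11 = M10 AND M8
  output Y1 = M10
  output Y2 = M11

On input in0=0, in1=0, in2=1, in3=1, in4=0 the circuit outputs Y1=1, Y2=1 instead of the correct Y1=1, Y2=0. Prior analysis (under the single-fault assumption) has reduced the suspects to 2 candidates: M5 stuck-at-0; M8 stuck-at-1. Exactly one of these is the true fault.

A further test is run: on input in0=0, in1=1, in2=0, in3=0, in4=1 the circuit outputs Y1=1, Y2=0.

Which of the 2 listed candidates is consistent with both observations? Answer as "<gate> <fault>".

M5 stuck-at-0

Evaluate each candidate on input in0=0, in1=1, in2=0, in3=0, in4=1:
  M5 stuck-at-0: M1=0, M2=1, M3=1, M4=1, M5=0 [stuck-at-0], M6=0, M7=1, M8=0, M9=1, M10=1, M11=0 → Y1=1, Y2=0 — matches
  M8 stuck-at-1: M1=0, M2=1, M3=1, M4=1, M5=1, M6=0, M7=1, M8=1 [stuck-at-1], M9=1, M10=1, M11=1 → Y1=1, Y2=1 — eliminated
Only M5 stuck-at-0 reproduces the observed Y1=1, Y2=0.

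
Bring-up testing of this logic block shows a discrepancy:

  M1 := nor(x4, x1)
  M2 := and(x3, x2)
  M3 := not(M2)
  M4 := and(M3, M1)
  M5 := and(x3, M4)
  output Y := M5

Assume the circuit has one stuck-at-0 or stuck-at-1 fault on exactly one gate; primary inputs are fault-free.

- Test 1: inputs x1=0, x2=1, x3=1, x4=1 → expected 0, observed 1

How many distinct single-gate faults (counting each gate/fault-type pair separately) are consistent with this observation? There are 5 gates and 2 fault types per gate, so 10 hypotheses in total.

Fault-free: M1=0, M2=1, M3=0, M4=0, M5=0 → 0. Observed 1.
  M1 stuck-at-0: output 0 ✗
  M1 stuck-at-1: output 0 ✗
  M2 stuck-at-0: output 0 ✗
  M2 stuck-at-1: output 0 ✗
  M3 stuck-at-0: output 0 ✗
  M3 stuck-at-1: output 0 ✗
  M4 stuck-at-0: output 0 ✗
  M4 stuck-at-1: output 1 ✓
  M5 stuck-at-0: output 0 ✗
  M5 stuck-at-1: output 1 ✓
Consistent faults: {M4 stuck-at-1, M5 stuck-at-1} — 2 in all.

2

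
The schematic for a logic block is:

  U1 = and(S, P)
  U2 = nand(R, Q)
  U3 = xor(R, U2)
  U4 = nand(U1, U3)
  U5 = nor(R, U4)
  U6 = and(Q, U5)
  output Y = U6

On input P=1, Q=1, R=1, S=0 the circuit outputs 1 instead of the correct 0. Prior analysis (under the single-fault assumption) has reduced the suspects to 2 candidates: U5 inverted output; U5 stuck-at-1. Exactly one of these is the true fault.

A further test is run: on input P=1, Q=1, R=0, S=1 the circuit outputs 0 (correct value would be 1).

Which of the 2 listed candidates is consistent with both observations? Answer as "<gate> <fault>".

U5 inverted output

Evaluate each candidate on input P=1, Q=1, R=0, S=1:
  U5 inverted output: U1=1, U2=1, U3=1, U4=0, U5=0 [inverted output], U6=0 → 0 — matches
  U5 stuck-at-1: U1=1, U2=1, U3=1, U4=0, U5=1 [stuck-at-1], U6=1 → 1 — eliminated
Only U5 inverted output reproduces the observed 0.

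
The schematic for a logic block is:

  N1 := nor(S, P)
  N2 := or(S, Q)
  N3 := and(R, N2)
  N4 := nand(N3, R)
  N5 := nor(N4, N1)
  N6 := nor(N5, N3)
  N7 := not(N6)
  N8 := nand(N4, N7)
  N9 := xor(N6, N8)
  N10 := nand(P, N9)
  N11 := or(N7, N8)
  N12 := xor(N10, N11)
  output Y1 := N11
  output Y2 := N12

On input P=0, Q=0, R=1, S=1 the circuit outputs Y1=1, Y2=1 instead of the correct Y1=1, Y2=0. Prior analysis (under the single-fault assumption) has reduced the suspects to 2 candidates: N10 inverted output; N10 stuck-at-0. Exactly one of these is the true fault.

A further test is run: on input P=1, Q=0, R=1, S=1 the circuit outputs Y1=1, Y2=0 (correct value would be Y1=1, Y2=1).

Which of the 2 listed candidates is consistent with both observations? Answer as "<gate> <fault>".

Evaluate each candidate on input P=1, Q=0, R=1, S=1:
  N10 inverted output: N1=0, N2=1, N3=1, N4=0, N5=1, N6=0, N7=1, N8=1, N9=1, N10=1 [inverted output], N11=1, N12=0 → Y1=1, Y2=0 — matches
  N10 stuck-at-0: N1=0, N2=1, N3=1, N4=0, N5=1, N6=0, N7=1, N8=1, N9=1, N10=0 [stuck-at-0], N11=1, N12=1 → Y1=1, Y2=1 — eliminated
Only N10 inverted output reproduces the observed Y1=1, Y2=0.

N10 inverted output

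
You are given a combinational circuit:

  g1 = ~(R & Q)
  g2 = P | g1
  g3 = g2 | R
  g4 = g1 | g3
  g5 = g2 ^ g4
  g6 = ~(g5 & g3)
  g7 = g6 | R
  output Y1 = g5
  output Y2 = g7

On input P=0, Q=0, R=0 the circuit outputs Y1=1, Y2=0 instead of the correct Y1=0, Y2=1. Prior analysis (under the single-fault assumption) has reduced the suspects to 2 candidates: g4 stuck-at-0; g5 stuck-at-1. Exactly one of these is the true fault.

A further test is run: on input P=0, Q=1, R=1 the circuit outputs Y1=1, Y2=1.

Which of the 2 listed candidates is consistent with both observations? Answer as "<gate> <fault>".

g5 stuck-at-1

Evaluate each candidate on input P=0, Q=1, R=1:
  g4 stuck-at-0: g1=0, g2=0, g3=1, g4=0 [stuck-at-0], g5=0, g6=1, g7=1 → Y1=0, Y2=1 — eliminated
  g5 stuck-at-1: g1=0, g2=0, g3=1, g4=1, g5=1 [stuck-at-1], g6=0, g7=1 → Y1=1, Y2=1 — matches
Only g5 stuck-at-1 reproduces the observed Y1=1, Y2=1.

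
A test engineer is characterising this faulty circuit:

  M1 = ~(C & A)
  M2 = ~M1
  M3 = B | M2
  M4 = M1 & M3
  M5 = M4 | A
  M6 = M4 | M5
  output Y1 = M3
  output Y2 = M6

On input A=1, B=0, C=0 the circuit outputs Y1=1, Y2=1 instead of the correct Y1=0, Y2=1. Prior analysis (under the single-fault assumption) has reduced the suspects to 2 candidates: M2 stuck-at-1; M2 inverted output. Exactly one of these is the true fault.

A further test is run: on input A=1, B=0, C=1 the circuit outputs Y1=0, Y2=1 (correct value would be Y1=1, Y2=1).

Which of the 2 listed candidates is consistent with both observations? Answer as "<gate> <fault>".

Evaluate each candidate on input A=1, B=0, C=1:
  M2 stuck-at-1: M1=0, M2=1 [stuck-at-1], M3=1, M4=0, M5=1, M6=1 → Y1=1, Y2=1 — eliminated
  M2 inverted output: M1=0, M2=0 [inverted output], M3=0, M4=0, M5=1, M6=1 → Y1=0, Y2=1 — matches
Only M2 inverted output reproduces the observed Y1=0, Y2=1.

M2 inverted output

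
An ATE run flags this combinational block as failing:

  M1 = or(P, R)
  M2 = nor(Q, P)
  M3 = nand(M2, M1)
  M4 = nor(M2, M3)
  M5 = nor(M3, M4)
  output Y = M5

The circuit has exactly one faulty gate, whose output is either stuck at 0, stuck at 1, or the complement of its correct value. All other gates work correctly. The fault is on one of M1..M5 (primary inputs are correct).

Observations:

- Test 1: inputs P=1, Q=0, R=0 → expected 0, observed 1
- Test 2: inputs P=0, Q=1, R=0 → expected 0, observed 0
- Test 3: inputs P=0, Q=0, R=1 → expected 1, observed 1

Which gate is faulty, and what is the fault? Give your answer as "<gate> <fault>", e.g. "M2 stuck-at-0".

M2 stuck-at-1

Fault-free values for test 1 (P=1, Q=0, R=0): M1=1, M2=0, M3=1, M4=0, M5=0, giving Y=0. Observed 1.
Test 1: faults giving observed 1 are {M2 stuck-at-1, M2 inverted output, M5 stuck-at-1, M5 inverted output}.
Test 2 (P=0, Q=1, R=0): fault-free M1=0, M2=0, M3=1, M4=0, M5=0 → 0; observed 0. Eliminates M5 stuck-at-1, M5 inverted output.
Test 3 (P=0, Q=0, R=1): fault-free M1=1, M2=1, M3=0, M4=0, M5=1 → 1; observed 1. Eliminates M2 inverted output.
Only M2 stuck-at-1 is consistent with every test.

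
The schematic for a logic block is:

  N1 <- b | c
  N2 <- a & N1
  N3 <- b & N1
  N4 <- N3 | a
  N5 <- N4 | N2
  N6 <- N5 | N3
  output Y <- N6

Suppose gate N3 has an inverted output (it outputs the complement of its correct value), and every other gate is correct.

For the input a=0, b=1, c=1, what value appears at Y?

0

Propagate with N3 forced: N1=1, N2=0, N3=0 [inverted output], N4=0, N5=0, N6=0.
So Y = 0. (Without the fault it would be 1.)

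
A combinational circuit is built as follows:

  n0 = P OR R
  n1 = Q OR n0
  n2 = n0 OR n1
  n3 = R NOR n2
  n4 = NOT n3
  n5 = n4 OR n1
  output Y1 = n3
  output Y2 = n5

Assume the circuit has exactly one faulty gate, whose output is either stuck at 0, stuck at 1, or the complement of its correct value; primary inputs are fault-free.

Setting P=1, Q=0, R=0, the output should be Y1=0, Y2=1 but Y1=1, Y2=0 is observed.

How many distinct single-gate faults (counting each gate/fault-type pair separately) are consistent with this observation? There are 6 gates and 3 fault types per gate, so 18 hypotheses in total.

2

Fault-free: n0=1, n1=1, n2=1, n3=0, n4=1, n5=1 → Y1=0, Y2=1. Observed Y1=1, Y2=0.
  n0: stuck-at-0, inverted output ✓; others ✗
  n1: none of the 3 fault types match ✗
  n2: none of the 3 fault types match ✗
  n3: none of the 3 fault types match ✗
  n4: none of the 3 fault types match ✗
  n5: none of the 3 fault types match ✗
Consistent faults: {n0 stuck-at-0, n0 inverted output} — 2 in all.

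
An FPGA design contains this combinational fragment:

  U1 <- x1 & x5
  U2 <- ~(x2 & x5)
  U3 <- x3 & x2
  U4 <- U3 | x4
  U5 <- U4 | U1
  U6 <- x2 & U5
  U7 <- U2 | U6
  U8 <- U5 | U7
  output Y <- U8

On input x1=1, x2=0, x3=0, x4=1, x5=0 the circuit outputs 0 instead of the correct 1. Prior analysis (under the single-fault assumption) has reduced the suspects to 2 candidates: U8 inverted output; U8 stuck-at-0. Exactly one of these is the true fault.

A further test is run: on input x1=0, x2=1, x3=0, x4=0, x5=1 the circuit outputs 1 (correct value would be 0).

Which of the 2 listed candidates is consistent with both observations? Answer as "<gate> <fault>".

U8 inverted output

Evaluate each candidate on input x1=0, x2=1, x3=0, x4=0, x5=1:
  U8 inverted output: U1=0, U2=0, U3=0, U4=0, U5=0, U6=0, U7=0, U8=1 [inverted output] → 1 — matches
  U8 stuck-at-0: U1=0, U2=0, U3=0, U4=0, U5=0, U6=0, U7=0, U8=0 [stuck-at-0] → 0 — eliminated
Only U8 inverted output reproduces the observed 1.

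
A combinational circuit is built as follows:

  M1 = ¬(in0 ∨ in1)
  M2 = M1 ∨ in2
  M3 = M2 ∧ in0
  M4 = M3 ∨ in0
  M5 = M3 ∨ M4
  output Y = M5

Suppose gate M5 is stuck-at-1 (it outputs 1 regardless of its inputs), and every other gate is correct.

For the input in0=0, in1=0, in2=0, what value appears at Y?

1

Propagate with M5 forced: M1=1, M2=1, M3=0, M4=0, M5=1 [stuck-at-1].
So Y = 1. (Without the fault it would be 0.)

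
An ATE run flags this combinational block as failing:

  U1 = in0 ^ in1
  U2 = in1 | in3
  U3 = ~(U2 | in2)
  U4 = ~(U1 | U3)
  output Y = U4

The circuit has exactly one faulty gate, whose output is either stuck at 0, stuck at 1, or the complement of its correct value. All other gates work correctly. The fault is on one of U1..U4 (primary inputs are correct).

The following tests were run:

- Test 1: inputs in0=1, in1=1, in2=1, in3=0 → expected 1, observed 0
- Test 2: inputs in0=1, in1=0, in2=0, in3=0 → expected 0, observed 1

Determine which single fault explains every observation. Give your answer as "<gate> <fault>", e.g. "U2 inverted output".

U4 inverted output

Fault-free values for test 1 (in0=1, in1=1, in2=1, in3=0): U1=0, U2=1, U3=0, U4=1, giving Y=1. Observed 0.
Test 1: faults giving observed 0 are {U1 stuck-at-1, U1 inverted output, U3 stuck-at-1, U3 inverted output, U4 stuck-at-0, U4 inverted output}.
Test 2 (in0=1, in1=0, in2=0, in3=0): fault-free U1=1, U2=0, U3=1, U4=0 → 0; observed 1. Eliminates U1 stuck-at-1, U1 inverted output, U3 stuck-at-1, U3 inverted output, U4 stuck-at-0.
Only U4 inverted output is consistent with every test.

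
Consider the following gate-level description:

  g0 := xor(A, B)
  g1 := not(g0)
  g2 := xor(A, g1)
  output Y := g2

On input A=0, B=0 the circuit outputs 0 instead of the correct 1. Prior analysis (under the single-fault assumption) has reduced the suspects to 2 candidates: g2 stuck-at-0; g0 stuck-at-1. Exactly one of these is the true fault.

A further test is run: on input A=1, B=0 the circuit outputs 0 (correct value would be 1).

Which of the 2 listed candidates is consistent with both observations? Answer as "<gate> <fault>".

Evaluate each candidate on input A=1, B=0:
  g2 stuck-at-0: g0=1, g1=0, g2=0 [stuck-at-0] → 0 — matches
  g0 stuck-at-1: g0=1 [stuck-at-1], g1=0, g2=1 → 1 — eliminated
Only g2 stuck-at-0 reproduces the observed 0.

g2 stuck-at-0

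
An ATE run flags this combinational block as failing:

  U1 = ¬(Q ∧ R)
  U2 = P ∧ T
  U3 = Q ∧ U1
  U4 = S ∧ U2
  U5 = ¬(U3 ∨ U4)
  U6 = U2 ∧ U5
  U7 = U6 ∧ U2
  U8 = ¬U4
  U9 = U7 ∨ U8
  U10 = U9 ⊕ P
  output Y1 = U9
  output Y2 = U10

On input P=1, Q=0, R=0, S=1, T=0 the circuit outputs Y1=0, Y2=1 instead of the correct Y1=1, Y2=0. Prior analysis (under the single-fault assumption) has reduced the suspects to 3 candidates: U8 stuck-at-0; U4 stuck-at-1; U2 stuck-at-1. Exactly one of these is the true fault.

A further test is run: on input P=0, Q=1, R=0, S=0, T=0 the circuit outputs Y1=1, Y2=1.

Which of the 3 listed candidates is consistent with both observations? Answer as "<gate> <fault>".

U2 stuck-at-1

Evaluate each candidate on input P=0, Q=1, R=0, S=0, T=0:
  U8 stuck-at-0: U1=1, U2=0, U3=1, U4=0, U5=0, U6=0, U7=0, U8=0 [stuck-at-0], U9=0, U10=0 → Y1=0, Y2=0 — eliminated
  U4 stuck-at-1: U1=1, U2=0, U3=1, U4=1 [stuck-at-1], U5=0, U6=0, U7=0, U8=0, U9=0, U10=0 → Y1=0, Y2=0 — eliminated
  U2 stuck-at-1: U1=1, U2=1 [stuck-at-1], U3=1, U4=0, U5=0, U6=0, U7=0, U8=1, U9=1, U10=1 → Y1=1, Y2=1 — matches
Only U2 stuck-at-1 reproduces the observed Y1=1, Y2=1.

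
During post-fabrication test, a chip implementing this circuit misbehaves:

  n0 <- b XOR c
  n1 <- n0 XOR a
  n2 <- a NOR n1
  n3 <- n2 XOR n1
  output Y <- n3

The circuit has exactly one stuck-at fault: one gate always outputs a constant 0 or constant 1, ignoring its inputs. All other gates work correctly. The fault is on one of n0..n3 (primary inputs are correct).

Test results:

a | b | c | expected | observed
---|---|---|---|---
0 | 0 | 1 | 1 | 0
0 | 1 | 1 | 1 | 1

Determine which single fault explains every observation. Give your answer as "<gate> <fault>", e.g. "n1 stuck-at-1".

Fault-free values for test 1 (a=0, b=0, c=1): n0=1, n1=1, n2=0, n3=1, giving Y=1. Observed 0.
Test 1: faults giving observed 0 are {n2 stuck-at-1, n3 stuck-at-0}.
Test 2 (a=0, b=1, c=1): fault-free n0=0, n1=0, n2=1, n3=1 → 1; observed 1. Eliminates n3 stuck-at-0.
Only n2 stuck-at-1 is consistent with every test.

n2 stuck-at-1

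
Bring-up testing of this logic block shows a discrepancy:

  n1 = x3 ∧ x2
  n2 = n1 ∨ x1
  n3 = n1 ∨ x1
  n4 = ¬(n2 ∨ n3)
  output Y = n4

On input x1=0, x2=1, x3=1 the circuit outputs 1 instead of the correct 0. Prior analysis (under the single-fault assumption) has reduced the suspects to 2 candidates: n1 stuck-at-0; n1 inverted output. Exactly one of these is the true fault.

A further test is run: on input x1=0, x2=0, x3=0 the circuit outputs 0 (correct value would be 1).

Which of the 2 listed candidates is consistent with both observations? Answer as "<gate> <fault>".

Evaluate each candidate on input x1=0, x2=0, x3=0:
  n1 stuck-at-0: n1=0 [stuck-at-0], n2=0, n3=0, n4=1 → 1 — eliminated
  n1 inverted output: n1=1 [inverted output], n2=1, n3=1, n4=0 → 0 — matches
Only n1 inverted output reproduces the observed 0.

n1 inverted output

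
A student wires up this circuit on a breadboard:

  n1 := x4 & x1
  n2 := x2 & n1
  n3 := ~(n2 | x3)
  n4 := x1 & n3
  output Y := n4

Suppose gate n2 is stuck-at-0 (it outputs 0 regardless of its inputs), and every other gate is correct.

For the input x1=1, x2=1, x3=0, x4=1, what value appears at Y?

Propagate with n2 forced: n1=1, n2=0 [stuck-at-0], n3=1, n4=1.
So Y = 1. (Without the fault it would be 0.)

1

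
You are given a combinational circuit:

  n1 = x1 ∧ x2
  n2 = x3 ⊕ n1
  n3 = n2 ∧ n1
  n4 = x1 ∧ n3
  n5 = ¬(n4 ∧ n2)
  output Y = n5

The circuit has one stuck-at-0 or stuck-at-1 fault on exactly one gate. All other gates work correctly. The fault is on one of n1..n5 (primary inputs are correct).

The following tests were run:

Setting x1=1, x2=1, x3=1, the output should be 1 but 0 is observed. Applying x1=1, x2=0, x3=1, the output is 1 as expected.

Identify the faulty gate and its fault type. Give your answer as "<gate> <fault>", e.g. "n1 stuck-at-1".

Fault-free values for test 1 (x1=1, x2=1, x3=1): n1=1, n2=0, n3=0, n4=0, n5=1, giving Y=1. Observed 0.
Test 1: faults giving observed 0 are {n2 stuck-at-1, n5 stuck-at-0}.
Test 2 (x1=1, x2=0, x3=1): fault-free n1=0, n2=1, n3=0, n4=0, n5=1 → 1; observed 1. Eliminates n5 stuck-at-0.
Only n2 stuck-at-1 is consistent with every test.

n2 stuck-at-1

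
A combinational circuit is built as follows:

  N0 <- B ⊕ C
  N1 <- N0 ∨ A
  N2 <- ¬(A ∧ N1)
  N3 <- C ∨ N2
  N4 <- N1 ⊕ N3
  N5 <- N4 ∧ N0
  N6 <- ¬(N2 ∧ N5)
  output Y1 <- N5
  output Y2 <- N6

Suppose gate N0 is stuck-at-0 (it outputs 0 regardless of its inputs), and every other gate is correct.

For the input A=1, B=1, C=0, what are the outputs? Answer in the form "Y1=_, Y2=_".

Propagate with N0 forced: N0=0 [stuck-at-0], N1=1, N2=0, N3=0, N4=1, N5=0, N6=1.
So the outputs are Y1=0, Y2=1. (Without the fault they would be Y1=1, Y2=1.)

Y1=0, Y2=1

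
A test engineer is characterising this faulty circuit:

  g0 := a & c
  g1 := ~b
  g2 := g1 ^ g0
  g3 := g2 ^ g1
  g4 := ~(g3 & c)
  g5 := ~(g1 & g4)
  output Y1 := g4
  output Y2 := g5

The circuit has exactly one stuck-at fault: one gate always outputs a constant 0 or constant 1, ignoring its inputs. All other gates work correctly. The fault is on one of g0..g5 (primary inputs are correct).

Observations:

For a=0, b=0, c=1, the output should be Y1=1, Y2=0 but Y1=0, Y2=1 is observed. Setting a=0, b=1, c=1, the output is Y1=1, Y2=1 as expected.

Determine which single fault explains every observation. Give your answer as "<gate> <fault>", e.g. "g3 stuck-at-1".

Fault-free values for test 1 (a=0, b=0, c=1): g0=0, g1=1, g2=1, g3=0, g4=1, g5=0, giving Y1=1, Y2=0. Observed Y1=0, Y2=1.
Test 1: faults giving observed Y1=0, Y2=1 are {g0 stuck-at-1, g2 stuck-at-0, g3 stuck-at-1, g4 stuck-at-0}.
Test 2 (a=0, b=1, c=1): fault-free g0=0, g1=0, g2=0, g3=0, g4=1, g5=1 → Y1=1, Y2=1; observed Y1=1, Y2=1. Eliminates g0 stuck-at-1, g3 stuck-at-1, g4 stuck-at-0.
Only g2 stuck-at-0 is consistent with every test.

g2 stuck-at-0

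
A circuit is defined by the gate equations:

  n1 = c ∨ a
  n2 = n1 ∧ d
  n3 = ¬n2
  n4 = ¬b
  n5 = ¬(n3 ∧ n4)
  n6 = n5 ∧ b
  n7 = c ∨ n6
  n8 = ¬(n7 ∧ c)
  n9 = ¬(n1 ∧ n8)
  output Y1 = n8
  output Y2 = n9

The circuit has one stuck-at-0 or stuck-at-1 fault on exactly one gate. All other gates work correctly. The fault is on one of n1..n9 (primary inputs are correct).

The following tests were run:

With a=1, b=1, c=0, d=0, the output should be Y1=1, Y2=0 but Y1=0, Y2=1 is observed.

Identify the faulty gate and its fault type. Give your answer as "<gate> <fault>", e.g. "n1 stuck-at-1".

n8 stuck-at-0

Fault-free values for test 1 (a=1, b=1, c=0, d=0): n1=1, n2=0, n3=1, n4=0, n5=1, n6=1, n7=1, n8=1, n9=0, giving Y1=1, Y2=0. Observed Y1=0, Y2=1.
Test 1: faults giving observed Y1=0, Y2=1 are {n8 stuck-at-0}.
Only n8 stuck-at-0 is consistent with every test.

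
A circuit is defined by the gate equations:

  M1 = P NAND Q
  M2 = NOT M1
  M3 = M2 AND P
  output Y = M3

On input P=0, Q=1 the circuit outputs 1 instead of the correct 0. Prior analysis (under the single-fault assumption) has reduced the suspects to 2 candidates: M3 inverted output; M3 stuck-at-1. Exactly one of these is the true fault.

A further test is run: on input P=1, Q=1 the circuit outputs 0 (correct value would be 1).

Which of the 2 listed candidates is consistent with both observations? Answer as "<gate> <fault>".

M3 inverted output

Evaluate each candidate on input P=1, Q=1:
  M3 inverted output: M1=0, M2=1, M3=0 [inverted output] → 0 — matches
  M3 stuck-at-1: M1=0, M2=1, M3=1 [stuck-at-1] → 1 — eliminated
Only M3 inverted output reproduces the observed 0.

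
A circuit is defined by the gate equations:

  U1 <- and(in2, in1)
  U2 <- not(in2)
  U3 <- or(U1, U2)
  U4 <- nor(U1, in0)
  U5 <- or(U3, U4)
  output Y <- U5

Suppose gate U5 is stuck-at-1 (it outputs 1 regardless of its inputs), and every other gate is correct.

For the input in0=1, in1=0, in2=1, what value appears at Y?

Propagate with U5 forced: U1=0, U2=0, U3=0, U4=0, U5=1 [stuck-at-1].
So Y = 1. (Without the fault it would be 0.)

1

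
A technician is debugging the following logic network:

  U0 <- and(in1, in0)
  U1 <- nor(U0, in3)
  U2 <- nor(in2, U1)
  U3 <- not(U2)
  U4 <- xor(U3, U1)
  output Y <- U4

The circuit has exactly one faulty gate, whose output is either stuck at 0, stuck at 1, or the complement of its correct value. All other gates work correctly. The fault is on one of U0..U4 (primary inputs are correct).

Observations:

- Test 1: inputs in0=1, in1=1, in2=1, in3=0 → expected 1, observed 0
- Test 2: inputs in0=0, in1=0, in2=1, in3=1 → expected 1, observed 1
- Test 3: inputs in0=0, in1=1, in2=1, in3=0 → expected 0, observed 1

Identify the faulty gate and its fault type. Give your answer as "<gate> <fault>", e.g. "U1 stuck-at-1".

Fault-free values for test 1 (in0=1, in1=1, in2=1, in3=0): U0=1, U1=0, U2=0, U3=1, U4=1, giving Y=1. Observed 0.
Test 1: faults giving observed 0 are {U0 stuck-at-0, U0 inverted output, U1 stuck-at-1, U1 inverted output, U2 stuck-at-1, U2 inverted output, U3 stuck-at-0, U3 inverted output, U4 stuck-at-0, U4 inverted output}.
Test 2 (in0=0, in1=0, in2=1, in3=1): fault-free U0=0, U1=0, U2=0, U3=1, U4=1 → 1; observed 1. Eliminates U1 stuck-at-1, U1 inverted output, U2 stuck-at-1, U2 inverted output, U3 stuck-at-0, U3 inverted output, U4 stuck-at-0, U4 inverted output.
Test 3 (in0=0, in1=1, in2=1, in3=0): fault-free U0=0, U1=1, U2=0, U3=1, U4=0 → 0; observed 1. Eliminates U0 stuck-at-0.
Only U0 inverted output is consistent with every test.

U0 inverted output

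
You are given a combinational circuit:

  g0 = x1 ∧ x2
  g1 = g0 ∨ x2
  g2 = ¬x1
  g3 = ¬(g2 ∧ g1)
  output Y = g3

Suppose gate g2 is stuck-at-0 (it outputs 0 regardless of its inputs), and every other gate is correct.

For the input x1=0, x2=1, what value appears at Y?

Propagate with g2 forced: g0=0, g1=1, g2=0 [stuck-at-0], g3=1.
So Y = 1. (Without the fault it would be 0.)

1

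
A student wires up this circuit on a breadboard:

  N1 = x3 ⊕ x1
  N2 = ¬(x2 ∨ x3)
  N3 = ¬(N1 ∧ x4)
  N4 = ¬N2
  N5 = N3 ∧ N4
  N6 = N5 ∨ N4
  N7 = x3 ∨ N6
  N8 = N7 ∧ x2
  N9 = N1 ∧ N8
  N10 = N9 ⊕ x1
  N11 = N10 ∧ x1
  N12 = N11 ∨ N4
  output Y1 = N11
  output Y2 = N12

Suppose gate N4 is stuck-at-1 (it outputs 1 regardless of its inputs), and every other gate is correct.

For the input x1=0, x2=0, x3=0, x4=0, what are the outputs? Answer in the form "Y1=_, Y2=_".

Y1=0, Y2=1

Propagate with N4 forced: N1=0, N2=1, N3=1, N4=1 [stuck-at-1], N5=1, N6=1, N7=1, N8=0, N9=0, N10=0, N11=0, N12=1.
So the outputs are Y1=0, Y2=1. (Without the fault they would be Y1=0, Y2=0.)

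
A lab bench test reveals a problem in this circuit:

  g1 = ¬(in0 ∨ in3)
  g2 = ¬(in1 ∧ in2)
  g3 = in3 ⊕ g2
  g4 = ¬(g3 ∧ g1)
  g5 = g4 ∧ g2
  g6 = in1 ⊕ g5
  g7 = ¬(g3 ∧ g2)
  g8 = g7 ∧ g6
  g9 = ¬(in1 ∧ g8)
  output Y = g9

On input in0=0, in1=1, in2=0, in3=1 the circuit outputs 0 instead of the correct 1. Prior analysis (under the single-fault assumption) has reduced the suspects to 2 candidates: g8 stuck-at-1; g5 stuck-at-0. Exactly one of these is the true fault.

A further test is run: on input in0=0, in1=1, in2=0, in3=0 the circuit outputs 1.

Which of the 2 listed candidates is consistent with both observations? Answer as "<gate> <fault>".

Evaluate each candidate on input in0=0, in1=1, in2=0, in3=0:
  g8 stuck-at-1: g1=1, g2=1, g3=1, g4=0, g5=0, g6=1, g7=0, g8=1 [stuck-at-1], g9=0 → 0 — eliminated
  g5 stuck-at-0: g1=1, g2=1, g3=1, g4=0, g5=0 [stuck-at-0], g6=1, g7=0, g8=0, g9=1 → 1 — matches
Only g5 stuck-at-0 reproduces the observed 1.

g5 stuck-at-0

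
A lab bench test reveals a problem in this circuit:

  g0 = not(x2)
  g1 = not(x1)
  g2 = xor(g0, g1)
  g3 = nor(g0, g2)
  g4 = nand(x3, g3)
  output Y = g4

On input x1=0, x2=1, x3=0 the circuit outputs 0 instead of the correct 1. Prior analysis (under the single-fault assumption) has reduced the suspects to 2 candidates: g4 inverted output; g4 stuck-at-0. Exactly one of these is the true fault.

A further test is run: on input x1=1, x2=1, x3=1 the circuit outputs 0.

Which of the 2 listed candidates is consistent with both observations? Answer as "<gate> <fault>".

Evaluate each candidate on input x1=1, x2=1, x3=1:
  g4 inverted output: g0=0, g1=0, g2=0, g3=1, g4=1 [inverted output] → 1 — eliminated
  g4 stuck-at-0: g0=0, g1=0, g2=0, g3=1, g4=0 [stuck-at-0] → 0 — matches
Only g4 stuck-at-0 reproduces the observed 0.

g4 stuck-at-0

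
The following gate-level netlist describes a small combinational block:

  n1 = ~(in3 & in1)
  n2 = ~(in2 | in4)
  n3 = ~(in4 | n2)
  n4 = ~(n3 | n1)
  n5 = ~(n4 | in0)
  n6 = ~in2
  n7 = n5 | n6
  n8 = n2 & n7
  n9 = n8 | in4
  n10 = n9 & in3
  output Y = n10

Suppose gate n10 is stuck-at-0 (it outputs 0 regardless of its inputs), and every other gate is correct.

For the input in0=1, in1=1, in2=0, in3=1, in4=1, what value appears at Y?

0

Propagate with n10 forced: n1=0, n2=0, n3=0, n4=1, n5=0, n6=1, n7=1, n8=0, n9=1, n10=0 [stuck-at-0].
So Y = 0. (Without the fault it would be 1.)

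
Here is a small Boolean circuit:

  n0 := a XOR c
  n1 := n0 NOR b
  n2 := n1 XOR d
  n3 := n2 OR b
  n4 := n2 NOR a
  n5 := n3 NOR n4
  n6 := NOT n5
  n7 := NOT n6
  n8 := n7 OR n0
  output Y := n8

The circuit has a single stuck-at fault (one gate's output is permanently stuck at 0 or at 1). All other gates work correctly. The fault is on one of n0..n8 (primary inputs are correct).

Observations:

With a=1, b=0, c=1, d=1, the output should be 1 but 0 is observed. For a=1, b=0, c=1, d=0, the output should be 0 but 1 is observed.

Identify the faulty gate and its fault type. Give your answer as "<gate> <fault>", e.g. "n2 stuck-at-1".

Fault-free values for test 1 (a=1, b=0, c=1, d=1): n0=0, n1=1, n2=0, n3=0, n4=0, n5=1, n6=0, n7=1, n8=1, giving Y=1. Observed 0.
Test 1: faults giving observed 0 are {n1 stuck-at-0, n2 stuck-at-1, n3 stuck-at-1, n4 stuck-at-1, n5 stuck-at-0, n6 stuck-at-1, n7 stuck-at-0, n8 stuck-at-0}.
Test 2 (a=1, b=0, c=1, d=0): fault-free n0=0, n1=1, n2=1, n3=1, n4=0, n5=0, n6=1, n7=0, n8=0 → 0; observed 1. Eliminates n2 stuck-at-1, n3 stuck-at-1, n4 stuck-at-1, n5 stuck-at-0, n6 stuck-at-1, n7 stuck-at-0, n8 stuck-at-0.
Only n1 stuck-at-0 is consistent with every test.

n1 stuck-at-0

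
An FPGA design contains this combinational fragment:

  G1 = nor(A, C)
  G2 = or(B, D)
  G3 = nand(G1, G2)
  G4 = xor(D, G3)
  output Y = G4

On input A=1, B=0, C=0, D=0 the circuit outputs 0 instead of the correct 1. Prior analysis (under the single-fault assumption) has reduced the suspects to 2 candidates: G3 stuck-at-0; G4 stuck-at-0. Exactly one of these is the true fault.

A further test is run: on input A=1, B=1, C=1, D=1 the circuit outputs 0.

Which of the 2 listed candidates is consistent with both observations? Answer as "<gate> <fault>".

G4 stuck-at-0

Evaluate each candidate on input A=1, B=1, C=1, D=1:
  G3 stuck-at-0: G1=0, G2=1, G3=0 [stuck-at-0], G4=1 → 1 — eliminated
  G4 stuck-at-0: G1=0, G2=1, G3=1, G4=0 [stuck-at-0] → 0 — matches
Only G4 stuck-at-0 reproduces the observed 0.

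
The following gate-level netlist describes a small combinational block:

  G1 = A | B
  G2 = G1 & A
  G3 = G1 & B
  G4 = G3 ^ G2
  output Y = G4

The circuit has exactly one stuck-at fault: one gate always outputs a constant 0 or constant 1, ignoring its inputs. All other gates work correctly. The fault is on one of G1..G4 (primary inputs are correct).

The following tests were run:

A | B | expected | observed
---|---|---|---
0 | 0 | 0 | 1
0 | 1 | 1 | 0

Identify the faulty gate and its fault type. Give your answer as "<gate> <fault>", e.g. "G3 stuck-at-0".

G2 stuck-at-1

Fault-free values for test 1 (A=0, B=0): G1=0, G2=0, G3=0, G4=0, giving Y=0. Observed 1.
Test 1: faults giving observed 1 are {G2 stuck-at-1, G3 stuck-at-1, G4 stuck-at-1}.
Test 2 (A=0, B=1): fault-free G1=1, G2=0, G3=1, G4=1 → 1; observed 0. Eliminates G3 stuck-at-1, G4 stuck-at-1.
Only G2 stuck-at-1 is consistent with every test.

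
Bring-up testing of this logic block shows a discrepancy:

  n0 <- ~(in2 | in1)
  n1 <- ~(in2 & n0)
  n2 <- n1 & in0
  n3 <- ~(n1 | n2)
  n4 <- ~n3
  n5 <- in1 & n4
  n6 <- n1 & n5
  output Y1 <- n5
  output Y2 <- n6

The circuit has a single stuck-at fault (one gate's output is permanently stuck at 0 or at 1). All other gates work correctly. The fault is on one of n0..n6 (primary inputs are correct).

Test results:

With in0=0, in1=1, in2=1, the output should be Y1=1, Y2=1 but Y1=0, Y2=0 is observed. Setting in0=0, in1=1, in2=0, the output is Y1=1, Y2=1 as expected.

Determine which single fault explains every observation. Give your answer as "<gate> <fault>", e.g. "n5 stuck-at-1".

n0 stuck-at-1

Fault-free values for test 1 (in0=0, in1=1, in2=1): n0=0, n1=1, n2=0, n3=0, n4=1, n5=1, n6=1, giving Y1=1, Y2=1. Observed Y1=0, Y2=0.
Test 1: faults giving observed Y1=0, Y2=0 are {n0 stuck-at-1, n1 stuck-at-0, n3 stuck-at-1, n4 stuck-at-0, n5 stuck-at-0}.
Test 2 (in0=0, in1=1, in2=0): fault-free n0=0, n1=1, n2=0, n3=0, n4=1, n5=1, n6=1 → Y1=1, Y2=1; observed Y1=1, Y2=1. Eliminates n1 stuck-at-0, n3 stuck-at-1, n4 stuck-at-0, n5 stuck-at-0.
Only n0 stuck-at-1 is consistent with every test.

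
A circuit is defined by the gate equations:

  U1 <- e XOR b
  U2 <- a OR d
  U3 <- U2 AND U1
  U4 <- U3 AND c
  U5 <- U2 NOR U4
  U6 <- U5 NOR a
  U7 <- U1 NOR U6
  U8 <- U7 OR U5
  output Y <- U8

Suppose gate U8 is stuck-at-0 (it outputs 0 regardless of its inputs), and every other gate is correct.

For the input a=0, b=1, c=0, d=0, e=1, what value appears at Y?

Propagate with U8 forced: U1=0, U2=0, U3=0, U4=0, U5=1, U6=0, U7=1, U8=0 [stuck-at-0].
So Y = 0. (Without the fault it would be 1.)

0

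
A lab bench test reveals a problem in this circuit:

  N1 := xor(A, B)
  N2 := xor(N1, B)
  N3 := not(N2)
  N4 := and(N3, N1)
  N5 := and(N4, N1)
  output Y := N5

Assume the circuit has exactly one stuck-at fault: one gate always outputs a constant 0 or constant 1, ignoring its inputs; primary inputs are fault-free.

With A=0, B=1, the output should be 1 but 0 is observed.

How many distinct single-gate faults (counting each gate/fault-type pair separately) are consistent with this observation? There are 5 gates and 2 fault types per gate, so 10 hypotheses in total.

Fault-free: N1=1, N2=0, N3=1, N4=1, N5=1 → 1. Observed 0.
  N1 stuck-at-0: output 0 ✓
  N1 stuck-at-1: output 1 ✗
  N2 stuck-at-0: output 1 ✗
  N2 stuck-at-1: output 0 ✓
  N3 stuck-at-0: output 0 ✓
  N3 stuck-at-1: output 1 ✗
  N4 stuck-at-0: output 0 ✓
  N4 stuck-at-1: output 1 ✗
  N5 stuck-at-0: output 0 ✓
  N5 stuck-at-1: output 1 ✗
Consistent faults: {N1 stuck-at-0, N2 stuck-at-1, N3 stuck-at-0, N4 stuck-at-0, N5 stuck-at-0} — 5 in all.

5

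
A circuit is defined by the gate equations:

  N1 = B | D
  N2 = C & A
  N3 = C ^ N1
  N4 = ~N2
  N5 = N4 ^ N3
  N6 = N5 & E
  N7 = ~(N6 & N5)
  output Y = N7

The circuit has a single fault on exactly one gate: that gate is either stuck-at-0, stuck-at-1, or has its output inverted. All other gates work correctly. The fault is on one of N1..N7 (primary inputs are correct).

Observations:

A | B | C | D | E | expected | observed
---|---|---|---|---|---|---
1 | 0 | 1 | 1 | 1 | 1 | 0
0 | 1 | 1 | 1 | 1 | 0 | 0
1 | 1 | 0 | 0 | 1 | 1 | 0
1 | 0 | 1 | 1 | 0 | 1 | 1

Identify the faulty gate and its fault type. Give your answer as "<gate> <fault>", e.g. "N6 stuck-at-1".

N5 stuck-at-1

Fault-free values for test 1 (A=1, B=0, C=1, D=1, E=1): N1=1, N2=1, N3=0, N4=0, N5=0, N6=0, N7=1, giving Y=1. Observed 0.
Test 1: faults giving observed 0 are {N1 stuck-at-0, N1 inverted output, N2 stuck-at-0, N2 inverted output, N3 stuck-at-1, N3 inverted output, N4 stuck-at-1, N4 inverted output, N5 stuck-at-1, N5 inverted output, N7 stuck-at-0, N7 inverted output}.
Test 2 (A=0, B=1, C=1, D=1, E=1): fault-free N1=1, N2=0, N3=0, N4=1, N5=1, N6=1, N7=0 → 0; observed 0. Eliminates N1 stuck-at-0, N1 inverted output, N2 inverted output, N3 stuck-at-1, N3 inverted output, N4 inverted output, N5 inverted output, N7 inverted output.
Test 3 (A=1, B=1, C=0, D=0, E=1): fault-free N1=1, N2=0, N3=1, N4=1, N5=0, N6=0, N7=1 → 1; observed 0. Eliminates N2 stuck-at-0, N4 stuck-at-1.
Test 4 (A=1, B=0, C=1, D=1, E=0): fault-free N1=1, N2=1, N3=0, N4=0, N5=0, N6=0, N7=1 → 1; observed 1. Eliminates N7 stuck-at-0.
Only N5 stuck-at-1 is consistent with every test.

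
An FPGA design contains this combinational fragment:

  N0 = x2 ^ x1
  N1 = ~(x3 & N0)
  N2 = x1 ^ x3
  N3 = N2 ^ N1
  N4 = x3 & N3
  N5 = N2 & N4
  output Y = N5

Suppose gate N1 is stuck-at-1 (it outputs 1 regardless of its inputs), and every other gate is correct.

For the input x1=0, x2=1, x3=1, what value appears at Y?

0

Propagate with N1 forced: N0=1, N1=1 [stuck-at-1], N2=1, N3=0, N4=0, N5=0.
So Y = 0. (Without the fault it would be 1.)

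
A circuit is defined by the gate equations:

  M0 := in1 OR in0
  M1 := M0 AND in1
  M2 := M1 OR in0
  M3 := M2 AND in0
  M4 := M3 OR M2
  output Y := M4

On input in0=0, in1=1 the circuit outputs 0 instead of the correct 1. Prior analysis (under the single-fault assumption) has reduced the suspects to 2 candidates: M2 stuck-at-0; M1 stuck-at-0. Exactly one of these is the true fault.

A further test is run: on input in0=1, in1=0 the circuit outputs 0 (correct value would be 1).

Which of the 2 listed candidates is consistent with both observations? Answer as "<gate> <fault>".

M2 stuck-at-0

Evaluate each candidate on input in0=1, in1=0:
  M2 stuck-at-0: M0=1, M1=0, M2=0 [stuck-at-0], M3=0, M4=0 → 0 — matches
  M1 stuck-at-0: M0=1, M1=0 [stuck-at-0], M2=1, M3=1, M4=1 → 1 — eliminated
Only M2 stuck-at-0 reproduces the observed 0.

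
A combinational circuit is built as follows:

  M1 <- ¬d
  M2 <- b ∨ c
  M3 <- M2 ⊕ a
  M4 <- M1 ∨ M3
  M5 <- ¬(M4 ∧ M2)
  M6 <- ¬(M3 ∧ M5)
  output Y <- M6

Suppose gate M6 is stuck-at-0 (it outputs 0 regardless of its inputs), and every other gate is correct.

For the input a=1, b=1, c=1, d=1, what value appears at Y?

Propagate with M6 forced: M1=0, M2=1, M3=0, M4=0, M5=1, M6=0 [stuck-at-0].
So Y = 0. (Without the fault it would be 1.)

0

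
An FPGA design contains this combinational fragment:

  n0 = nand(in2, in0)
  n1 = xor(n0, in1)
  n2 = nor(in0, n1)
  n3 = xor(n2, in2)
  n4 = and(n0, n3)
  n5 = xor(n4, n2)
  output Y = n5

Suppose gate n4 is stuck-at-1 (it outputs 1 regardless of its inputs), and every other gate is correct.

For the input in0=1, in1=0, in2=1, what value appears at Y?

Propagate with n4 forced: n0=0, n1=0, n2=0, n3=1, n4=1 [stuck-at-1], n5=1.
So Y = 1. (Without the fault it would be 0.)

1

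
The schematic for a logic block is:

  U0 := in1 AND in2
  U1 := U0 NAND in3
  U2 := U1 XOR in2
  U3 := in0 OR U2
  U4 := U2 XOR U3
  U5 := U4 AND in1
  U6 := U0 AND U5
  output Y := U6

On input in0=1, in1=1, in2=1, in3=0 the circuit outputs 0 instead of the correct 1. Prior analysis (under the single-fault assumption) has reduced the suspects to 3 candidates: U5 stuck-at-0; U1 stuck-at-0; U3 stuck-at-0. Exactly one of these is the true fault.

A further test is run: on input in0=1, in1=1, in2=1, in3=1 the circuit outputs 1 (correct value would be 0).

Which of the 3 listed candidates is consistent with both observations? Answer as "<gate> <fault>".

Evaluate each candidate on input in0=1, in1=1, in2=1, in3=1:
  U5 stuck-at-0: U0=1, U1=0, U2=1, U3=1, U4=0, U5=0 [stuck-at-0], U6=0 → 0 — eliminated
  U1 stuck-at-0: U0=1, U1=0 [stuck-at-0], U2=1, U3=1, U4=0, U5=0, U6=0 → 0 — eliminated
  U3 stuck-at-0: U0=1, U1=0, U2=1, U3=0 [stuck-at-0], U4=1, U5=1, U6=1 → 1 — matches
Only U3 stuck-at-0 reproduces the observed 1.

U3 stuck-at-0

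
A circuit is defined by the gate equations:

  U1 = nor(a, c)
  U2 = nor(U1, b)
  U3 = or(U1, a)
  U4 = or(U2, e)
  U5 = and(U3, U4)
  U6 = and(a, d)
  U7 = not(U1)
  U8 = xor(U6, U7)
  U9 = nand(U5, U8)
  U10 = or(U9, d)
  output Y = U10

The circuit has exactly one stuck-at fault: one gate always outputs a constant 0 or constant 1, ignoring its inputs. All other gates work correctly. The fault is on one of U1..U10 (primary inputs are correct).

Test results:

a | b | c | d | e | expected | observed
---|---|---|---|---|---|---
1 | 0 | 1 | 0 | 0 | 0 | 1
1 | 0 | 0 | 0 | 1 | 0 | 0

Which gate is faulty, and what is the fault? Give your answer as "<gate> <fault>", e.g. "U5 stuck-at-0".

U2 stuck-at-0

Fault-free values for test 1 (a=1, b=0, c=1, d=0, e=0): U1=0, U2=1, U3=1, U4=1, U5=1, U6=0, U7=1, U8=1, U9=0, U10=0, giving Y=0. Observed 1.
Test 1: faults giving observed 1 are {U1 stuck-at-1, U2 stuck-at-0, U3 stuck-at-0, U4 stuck-at-0, U5 stuck-at-0, U6 stuck-at-1, U7 stuck-at-0, U8 stuck-at-0, U9 stuck-at-1, U10 stuck-at-1}.
Test 2 (a=1, b=0, c=0, d=0, e=1): fault-free U1=0, U2=1, U3=1, U4=1, U5=1, U6=0, U7=1, U8=1, U9=0, U10=0 → 0; observed 0. Eliminates U1 stuck-at-1, U3 stuck-at-0, U4 stuck-at-0, U5 stuck-at-0, U6 stuck-at-1, U7 stuck-at-0, U8 stuck-at-0, U9 stuck-at-1, U10 stuck-at-1.
Only U2 stuck-at-0 is consistent with every test.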